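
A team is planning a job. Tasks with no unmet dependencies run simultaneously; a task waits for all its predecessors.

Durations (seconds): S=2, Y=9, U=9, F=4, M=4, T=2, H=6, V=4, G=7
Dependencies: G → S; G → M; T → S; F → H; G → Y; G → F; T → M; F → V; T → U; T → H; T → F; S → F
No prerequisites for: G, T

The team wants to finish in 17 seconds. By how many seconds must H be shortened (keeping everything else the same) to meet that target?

Current finish: 19 seconds; target: 17.
H is on every critical path, so each second cut from H cuts the finish by one (this holds down to a finish of 17).
Need 19 − 17 = 2 seconds off H → H becomes 4 seconds, finish becomes 17.

2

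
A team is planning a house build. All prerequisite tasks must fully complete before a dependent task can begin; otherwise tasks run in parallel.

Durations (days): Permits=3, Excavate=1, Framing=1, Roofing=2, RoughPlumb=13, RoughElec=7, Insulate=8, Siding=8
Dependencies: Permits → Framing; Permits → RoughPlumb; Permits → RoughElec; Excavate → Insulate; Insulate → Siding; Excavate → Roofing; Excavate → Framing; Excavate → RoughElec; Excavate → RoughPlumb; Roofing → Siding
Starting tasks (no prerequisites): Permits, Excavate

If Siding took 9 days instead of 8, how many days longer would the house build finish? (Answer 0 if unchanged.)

1

Actual critical path: Excavate→Insulate→Siding = 1+8+8 = 17 ⇒ 17 days.
Siding lies on that path, so at 9 days the path becomes 18 days.
No other chain overtakes it, so the finish is 18 days.
Change in finish: 18 − 17 = +1 days.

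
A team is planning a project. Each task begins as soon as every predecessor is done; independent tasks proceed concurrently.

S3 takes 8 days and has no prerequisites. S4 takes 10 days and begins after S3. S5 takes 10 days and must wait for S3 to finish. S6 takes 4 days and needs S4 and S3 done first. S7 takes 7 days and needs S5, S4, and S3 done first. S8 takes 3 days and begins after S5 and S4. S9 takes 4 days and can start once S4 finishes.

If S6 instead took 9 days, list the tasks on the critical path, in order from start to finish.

S3, S4, S6

Actual critical path: S3→S4→S7 = 8+10+7 = 25 ⇒ 25 days.
S6 is off the critical path — its longest chain is 22 days, giving 3 of slack.
New critical path: S3→S4→S6 = 8+10+9 = 27 ⇒ 27 days.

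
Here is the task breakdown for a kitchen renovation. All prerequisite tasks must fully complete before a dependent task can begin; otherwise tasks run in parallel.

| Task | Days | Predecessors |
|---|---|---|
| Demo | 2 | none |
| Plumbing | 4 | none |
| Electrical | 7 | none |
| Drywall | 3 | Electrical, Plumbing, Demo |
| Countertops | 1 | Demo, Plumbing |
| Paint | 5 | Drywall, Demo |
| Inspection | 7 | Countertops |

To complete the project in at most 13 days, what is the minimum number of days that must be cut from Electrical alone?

2

Current finish: 15 days; target: 13.
Electrical is on every critical path, so each day cut from Electrical cuts the finish by one (this holds down to a finish of 12).
Need 15 − 13 = 2 days off Electrical → Electrical becomes 5 days, finish becomes 13.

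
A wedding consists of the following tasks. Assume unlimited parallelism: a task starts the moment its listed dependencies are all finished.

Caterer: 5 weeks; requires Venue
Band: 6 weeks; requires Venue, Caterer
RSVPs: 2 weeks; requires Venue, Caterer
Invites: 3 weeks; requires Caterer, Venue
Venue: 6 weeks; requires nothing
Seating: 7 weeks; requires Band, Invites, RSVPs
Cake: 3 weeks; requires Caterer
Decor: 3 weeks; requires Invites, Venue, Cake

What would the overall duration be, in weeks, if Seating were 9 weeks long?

26

As given, the longest chain is Venue→Caterer→Band→Seating = 6+5+6+7 = 24, so the finish is 24 weeks.
Seating lies on that path, so at 9 weeks the path becomes 26 weeks.
The critical path is still Venue→Caterer→Band→Seating; finish is now 26 weeks.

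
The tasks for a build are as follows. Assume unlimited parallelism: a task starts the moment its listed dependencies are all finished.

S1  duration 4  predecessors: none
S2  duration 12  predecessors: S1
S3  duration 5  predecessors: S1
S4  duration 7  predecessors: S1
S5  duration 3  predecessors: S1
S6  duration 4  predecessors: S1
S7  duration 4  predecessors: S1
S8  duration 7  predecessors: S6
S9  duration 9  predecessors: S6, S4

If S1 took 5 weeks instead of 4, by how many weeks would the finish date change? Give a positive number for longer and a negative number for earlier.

The binding path is S1→S4→S9 = 4+7+9 = 20; finish at 20 weeks.
Since S1 is critical, the +1 change carries straight to that chain (now 21 weeks).
The critical path is still S1→S4→S9; finish is now 21 weeks.
Change in finish: 21 − 20 = +1 weeks.

1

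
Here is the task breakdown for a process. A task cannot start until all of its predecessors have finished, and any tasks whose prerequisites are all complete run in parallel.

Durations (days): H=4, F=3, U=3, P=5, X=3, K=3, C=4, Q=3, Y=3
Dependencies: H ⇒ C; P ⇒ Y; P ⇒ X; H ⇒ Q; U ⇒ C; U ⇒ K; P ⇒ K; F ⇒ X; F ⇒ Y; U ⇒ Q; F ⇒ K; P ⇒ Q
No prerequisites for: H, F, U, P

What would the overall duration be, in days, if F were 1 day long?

8

Critical path before the change: H→C = 4+4 = 8 giving 8 days.
F is off the critical path — its longest chain is 6 days, giving 2 of slack.
That remains the longest chain; total 8 days.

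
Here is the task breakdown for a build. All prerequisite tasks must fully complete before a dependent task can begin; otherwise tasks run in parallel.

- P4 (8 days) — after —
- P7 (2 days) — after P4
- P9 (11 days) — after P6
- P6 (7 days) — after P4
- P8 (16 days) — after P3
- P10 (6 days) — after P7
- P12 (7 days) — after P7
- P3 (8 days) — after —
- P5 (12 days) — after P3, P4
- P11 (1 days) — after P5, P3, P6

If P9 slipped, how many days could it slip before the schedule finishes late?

0

Critical path: P4→P6→P9 = 8+7+11 = 26, so the finish is 26 days.
Longest path through P9: 26 days (earliest finish 26, latest finish 26).
Float = 26 − 26 = 0.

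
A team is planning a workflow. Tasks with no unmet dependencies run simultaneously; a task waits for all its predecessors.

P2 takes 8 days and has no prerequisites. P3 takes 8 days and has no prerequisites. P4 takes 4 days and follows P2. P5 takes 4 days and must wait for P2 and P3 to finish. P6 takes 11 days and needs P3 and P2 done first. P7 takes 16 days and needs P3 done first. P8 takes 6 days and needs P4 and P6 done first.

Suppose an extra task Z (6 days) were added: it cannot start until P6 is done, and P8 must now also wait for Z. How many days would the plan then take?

31

Originally the plan takes 25 days.
With Z inserted, P8 now waits for max(P4, P6, Z).
New critical path: P2→P6→Z→P8 = 8+11+6+6 = 31 ⇒ 31 days.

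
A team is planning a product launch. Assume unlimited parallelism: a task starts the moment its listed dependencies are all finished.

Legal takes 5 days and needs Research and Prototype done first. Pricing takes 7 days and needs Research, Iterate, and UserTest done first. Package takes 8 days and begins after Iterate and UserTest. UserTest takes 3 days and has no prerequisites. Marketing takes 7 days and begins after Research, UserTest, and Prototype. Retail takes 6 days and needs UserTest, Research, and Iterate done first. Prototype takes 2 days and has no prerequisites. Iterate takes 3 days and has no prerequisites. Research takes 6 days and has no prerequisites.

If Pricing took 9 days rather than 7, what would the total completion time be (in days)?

15

Baseline: Research→Pricing = 6+7 = 13 → 13 days.
Pricing lies on that path, so at 9 days the path becomes 15 days.
The critical path is still Research→Pricing; finish is now 15 days.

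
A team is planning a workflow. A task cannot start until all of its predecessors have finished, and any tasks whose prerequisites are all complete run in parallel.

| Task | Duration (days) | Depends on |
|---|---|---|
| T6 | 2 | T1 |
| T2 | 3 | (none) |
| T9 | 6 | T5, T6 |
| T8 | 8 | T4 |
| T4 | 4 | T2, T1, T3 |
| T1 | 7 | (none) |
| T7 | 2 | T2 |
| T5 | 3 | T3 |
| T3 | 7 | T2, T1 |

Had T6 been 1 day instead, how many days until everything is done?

As given, the longest chain is T1→T3→T4→T8 = 7+7+4+8 = 26, so the finish is 26 days.
The longest path through T6 is only 15 days, so T6 has float 11.
The critical path is still T1→T3→T4→T8; finish is now 26 days.

26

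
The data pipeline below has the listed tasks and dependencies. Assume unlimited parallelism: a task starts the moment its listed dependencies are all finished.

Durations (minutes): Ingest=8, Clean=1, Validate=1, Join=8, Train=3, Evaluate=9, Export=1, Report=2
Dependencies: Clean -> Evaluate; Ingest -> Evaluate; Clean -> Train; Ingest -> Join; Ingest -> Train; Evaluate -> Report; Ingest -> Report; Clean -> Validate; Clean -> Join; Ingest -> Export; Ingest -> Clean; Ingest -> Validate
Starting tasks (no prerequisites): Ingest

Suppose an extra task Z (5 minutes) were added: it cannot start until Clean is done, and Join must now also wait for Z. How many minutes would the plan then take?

22

Originally the plan takes 20 minutes.
With Z inserted, Join now waits for max(Clean, Ingest, Z).
New critical path: Ingest→Clean→Z→Join = 8+1+5+8 = 22 ⇒ 22 minutes.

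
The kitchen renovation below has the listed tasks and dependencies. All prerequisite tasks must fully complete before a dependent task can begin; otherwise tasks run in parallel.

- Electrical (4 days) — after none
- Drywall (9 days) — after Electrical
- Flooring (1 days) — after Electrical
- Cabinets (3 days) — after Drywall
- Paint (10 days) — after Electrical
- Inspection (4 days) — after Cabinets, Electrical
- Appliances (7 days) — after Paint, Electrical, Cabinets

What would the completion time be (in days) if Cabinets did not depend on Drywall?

21

Original critical path: Electrical→Drywall→Cabinets→Appliances = 4+9+3+7 = 23 ⇒ 23 days.
Without Drywall→Cabinets, Cabinets's earliest start moves from 13 to 0.
New critical path: Electrical→Paint→Appliances = 4+10+7 = 21 ⇒ 21 days.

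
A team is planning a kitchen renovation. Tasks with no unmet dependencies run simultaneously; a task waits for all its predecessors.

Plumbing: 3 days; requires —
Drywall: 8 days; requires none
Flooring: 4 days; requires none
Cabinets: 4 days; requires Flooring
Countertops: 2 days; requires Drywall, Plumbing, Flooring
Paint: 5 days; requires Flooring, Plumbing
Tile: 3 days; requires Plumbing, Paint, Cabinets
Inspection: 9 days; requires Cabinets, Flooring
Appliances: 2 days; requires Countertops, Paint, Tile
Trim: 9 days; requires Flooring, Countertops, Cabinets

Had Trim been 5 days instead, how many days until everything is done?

17

The binding path is Drywall→Countertops→Trim = 8+2+9 = 19; finish at 19 days.
Trim lies on that path, so at 5 days the path becomes 15 days.
New critical path: Flooring→Cabinets→Inspection = 4+4+9 = 17 ⇒ 17 days.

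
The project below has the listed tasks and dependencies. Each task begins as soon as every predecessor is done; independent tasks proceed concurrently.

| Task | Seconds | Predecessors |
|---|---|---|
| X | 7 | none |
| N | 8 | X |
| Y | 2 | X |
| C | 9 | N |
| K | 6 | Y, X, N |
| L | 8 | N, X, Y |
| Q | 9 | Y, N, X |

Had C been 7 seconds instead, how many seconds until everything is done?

Actual critical path: X→N→C = 7+8+9 = 24 ⇒ 24 seconds.
C is on the critical path; changing it to 7 makes that path 22 seconds.
New critical path: X→N→Q = 7+8+9 = 24 ⇒ 24 seconds.

24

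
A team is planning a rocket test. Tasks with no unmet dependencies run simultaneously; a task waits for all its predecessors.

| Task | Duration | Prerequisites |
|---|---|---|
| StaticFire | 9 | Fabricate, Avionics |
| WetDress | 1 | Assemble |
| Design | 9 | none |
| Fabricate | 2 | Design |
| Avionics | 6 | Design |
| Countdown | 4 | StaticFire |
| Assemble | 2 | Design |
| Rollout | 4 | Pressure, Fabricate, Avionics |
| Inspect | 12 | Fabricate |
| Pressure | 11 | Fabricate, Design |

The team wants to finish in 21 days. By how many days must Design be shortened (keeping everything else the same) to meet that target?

Current finish: 28 days; target: 21.
Design is on every critical path, so each day cut from Design cuts the finish by one (this holds down to a finish of 20).
Need 28 − 21 = 7 days off Design → Design becomes 2 days, finish becomes 21.

7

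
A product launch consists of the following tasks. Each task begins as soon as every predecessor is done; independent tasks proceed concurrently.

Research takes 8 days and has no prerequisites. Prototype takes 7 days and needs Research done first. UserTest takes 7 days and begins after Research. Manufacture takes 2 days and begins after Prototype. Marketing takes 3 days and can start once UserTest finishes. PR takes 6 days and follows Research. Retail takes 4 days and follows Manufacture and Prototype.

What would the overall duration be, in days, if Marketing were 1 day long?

21

Critical path before the change: Research→Prototype→Manufacture→Retail = 8+7+2+4 = 21 giving 21 days.
The longest path through Marketing is only 18 days, so Marketing has float 3.
No other chain overtakes it, so the finish is 21 days.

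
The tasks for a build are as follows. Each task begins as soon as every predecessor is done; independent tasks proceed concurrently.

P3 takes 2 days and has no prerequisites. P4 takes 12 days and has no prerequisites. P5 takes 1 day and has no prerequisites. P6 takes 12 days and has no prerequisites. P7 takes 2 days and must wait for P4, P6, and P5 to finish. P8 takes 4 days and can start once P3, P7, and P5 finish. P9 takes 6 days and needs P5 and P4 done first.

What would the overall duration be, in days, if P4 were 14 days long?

Baseline: P4→P7→P8 = 12+2+4 = 18 → 18 days.
P4 lies on that path, so at 14 days the path becomes 20 days.
The critical path is still P4→P7→P8; finish is now 20 days.

20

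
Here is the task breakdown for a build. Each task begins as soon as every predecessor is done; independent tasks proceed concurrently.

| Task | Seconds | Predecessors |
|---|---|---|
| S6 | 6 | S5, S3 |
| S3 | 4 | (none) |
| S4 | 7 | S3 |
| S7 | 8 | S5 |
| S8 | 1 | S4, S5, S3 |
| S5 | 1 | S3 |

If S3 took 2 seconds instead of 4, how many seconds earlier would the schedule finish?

2

The binding path is S3→S5→S7 = 4+1+8 = 13; finish at 13 seconds.
S3 lies on that path, so at 2 seconds the path becomes 11 seconds.
The critical path is still S3→S5→S7; finish is now 11 seconds.
Change in finish: 11 − 13 = -2 seconds.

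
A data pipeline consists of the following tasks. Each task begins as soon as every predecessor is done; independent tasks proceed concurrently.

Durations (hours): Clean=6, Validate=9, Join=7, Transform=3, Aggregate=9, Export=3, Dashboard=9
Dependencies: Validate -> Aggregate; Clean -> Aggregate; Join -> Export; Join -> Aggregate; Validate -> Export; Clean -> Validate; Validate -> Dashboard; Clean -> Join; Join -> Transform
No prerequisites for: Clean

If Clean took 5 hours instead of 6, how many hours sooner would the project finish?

1

Actual critical path: Clean→Validate→Aggregate = 6+9+9 = 24 ⇒ 24 hours.
Clean is on the critical path; changing it to 5 makes that path 23 hours.
The critical path is still Clean→Validate→Aggregate; finish is now 23 hours.
Change in finish: 23 − 24 = -1 hours.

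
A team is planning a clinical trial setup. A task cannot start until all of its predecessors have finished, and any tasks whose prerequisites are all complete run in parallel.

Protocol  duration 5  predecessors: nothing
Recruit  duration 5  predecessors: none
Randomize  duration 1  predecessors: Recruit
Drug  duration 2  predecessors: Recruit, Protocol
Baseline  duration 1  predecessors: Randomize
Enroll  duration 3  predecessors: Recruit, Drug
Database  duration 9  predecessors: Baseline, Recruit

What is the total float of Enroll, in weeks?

Critical path: Recruit→Randomize→Baseline→Database = 5+1+1+9 = 16, so the finish is 16 weeks.
Enroll finishes as early as 10 and must finish by 16.
Slack of Enroll = 13 − 7 = 6 weeks.

6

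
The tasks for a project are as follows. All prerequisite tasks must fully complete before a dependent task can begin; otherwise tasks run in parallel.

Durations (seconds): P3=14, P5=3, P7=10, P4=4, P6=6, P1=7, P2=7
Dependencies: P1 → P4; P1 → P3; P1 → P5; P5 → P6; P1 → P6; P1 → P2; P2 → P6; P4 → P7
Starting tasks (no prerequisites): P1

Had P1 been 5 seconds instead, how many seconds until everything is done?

The binding path is P1→P3 = 7+14 = 21; finish at 21 seconds.
P1 is on the critical path; changing it to 5 makes that path 19 seconds.
The critical path is still P1→P3; finish is now 19 seconds.

19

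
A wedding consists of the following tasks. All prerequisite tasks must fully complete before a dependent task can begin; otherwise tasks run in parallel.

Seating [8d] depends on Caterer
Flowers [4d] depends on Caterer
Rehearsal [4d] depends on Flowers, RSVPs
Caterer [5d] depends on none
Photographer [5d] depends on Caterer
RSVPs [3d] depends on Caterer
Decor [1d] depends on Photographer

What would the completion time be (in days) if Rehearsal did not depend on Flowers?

Original critical path: Caterer→Flowers→Rehearsal = 5+4+4 = 13 ⇒ 13 days.
Without Flowers→Rehearsal, Rehearsal's earliest start moves from 9 to 8.
New critical path: Caterer→Seating = 5+8 = 13 ⇒ 13 days.

13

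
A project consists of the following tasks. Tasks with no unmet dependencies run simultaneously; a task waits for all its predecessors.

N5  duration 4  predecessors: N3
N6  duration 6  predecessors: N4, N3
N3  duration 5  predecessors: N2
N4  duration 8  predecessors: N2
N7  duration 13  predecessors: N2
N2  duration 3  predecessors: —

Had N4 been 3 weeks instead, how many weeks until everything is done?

16

Baseline: N2→N4→N6 = 3+8+6 = 17 → 17 weeks.
N4 is on the critical path; changing it to 3 makes that path 12 weeks.
The binding chain switches to N2→N7 = 3+13 = 16; finish 16 weeks.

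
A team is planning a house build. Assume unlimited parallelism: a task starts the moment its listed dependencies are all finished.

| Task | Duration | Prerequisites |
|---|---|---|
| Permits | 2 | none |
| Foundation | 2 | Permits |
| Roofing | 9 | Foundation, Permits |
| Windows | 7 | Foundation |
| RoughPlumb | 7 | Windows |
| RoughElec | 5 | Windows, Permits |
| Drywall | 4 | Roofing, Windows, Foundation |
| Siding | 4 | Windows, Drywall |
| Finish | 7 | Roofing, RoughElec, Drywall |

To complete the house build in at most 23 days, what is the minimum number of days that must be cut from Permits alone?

Current finish: 24 days; target: 23.
Permits is on every critical path, so each day cut from Permits cuts the finish by one (this holds down to a finish of 23).
Need 24 − 23 = 1 day off Permits → Permits becomes 1 day, finish becomes 23.

1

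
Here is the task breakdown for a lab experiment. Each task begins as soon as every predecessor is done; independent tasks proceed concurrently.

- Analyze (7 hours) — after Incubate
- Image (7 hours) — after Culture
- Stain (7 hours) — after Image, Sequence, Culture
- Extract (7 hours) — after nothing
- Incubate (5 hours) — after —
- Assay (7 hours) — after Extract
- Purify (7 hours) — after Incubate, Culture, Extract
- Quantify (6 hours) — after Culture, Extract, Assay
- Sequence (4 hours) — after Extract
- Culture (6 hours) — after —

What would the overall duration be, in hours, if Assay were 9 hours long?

Critical path before the change: Extract→Assay→Quantify = 7+7+6 = 20 giving 20 hours.
Assay lies on that path, so at 9 hours the path becomes 22 hours.
The critical path is still Extract→Assay→Quantify; finish is now 22 hours.

22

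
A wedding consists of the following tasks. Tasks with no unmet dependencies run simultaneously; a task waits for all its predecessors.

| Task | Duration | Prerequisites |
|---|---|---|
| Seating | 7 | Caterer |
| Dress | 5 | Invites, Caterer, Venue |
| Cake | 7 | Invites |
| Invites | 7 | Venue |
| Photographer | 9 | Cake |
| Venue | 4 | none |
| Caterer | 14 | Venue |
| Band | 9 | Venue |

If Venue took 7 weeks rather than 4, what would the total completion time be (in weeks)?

30

Critical path before the change: Venue→Invites→Cake→Photographer = 4+7+7+9 = 27 giving 27 weeks.
Since Venue is critical, the +3 change carries straight to that chain (now 30 weeks).
That remains the longest chain; total 30 weeks.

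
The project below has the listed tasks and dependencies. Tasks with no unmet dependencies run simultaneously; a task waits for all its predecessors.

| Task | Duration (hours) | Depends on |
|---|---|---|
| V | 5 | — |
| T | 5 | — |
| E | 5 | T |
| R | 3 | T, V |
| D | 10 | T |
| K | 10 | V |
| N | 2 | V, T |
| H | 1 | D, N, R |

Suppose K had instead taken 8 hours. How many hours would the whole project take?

16

The binding path is T→D→H = 5+10+1 = 16; finish at 16 hours.
The longest path through K is only 15 hours, so K has float 1.
The critical path is still T→D→H; finish is now 16 hours.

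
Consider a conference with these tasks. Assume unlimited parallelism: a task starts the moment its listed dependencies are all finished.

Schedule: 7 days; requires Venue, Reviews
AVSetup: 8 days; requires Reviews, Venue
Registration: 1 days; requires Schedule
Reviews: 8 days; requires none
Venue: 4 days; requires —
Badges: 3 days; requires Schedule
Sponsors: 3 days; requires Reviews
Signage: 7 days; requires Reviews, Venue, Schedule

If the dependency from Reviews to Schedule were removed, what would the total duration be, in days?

Before: longest chain Reviews→Schedule→Signage = 8+7+7 = 22, finish 22.
Without Reviews→Schedule, Schedule's earliest start moves from 8 to 4.
After: Venue→Schedule→Signage = 4+7+7 = 18 → 18 days.

18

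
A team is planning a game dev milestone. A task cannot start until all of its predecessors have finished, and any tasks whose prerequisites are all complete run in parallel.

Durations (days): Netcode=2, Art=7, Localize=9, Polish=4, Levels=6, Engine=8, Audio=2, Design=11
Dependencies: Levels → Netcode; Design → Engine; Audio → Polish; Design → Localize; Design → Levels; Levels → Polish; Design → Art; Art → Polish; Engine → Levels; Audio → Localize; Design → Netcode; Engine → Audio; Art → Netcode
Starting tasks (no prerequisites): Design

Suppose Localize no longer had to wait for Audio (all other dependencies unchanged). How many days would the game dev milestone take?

Before: longest chain Design→Engine→Audio→Localize = 11+8+2+9 = 30, finish 30.
Without Audio→Localize, Localize's earliest start moves from 21 to 11.
After: Design→Engine→Levels→Polish = 11+8+6+4 = 29 → 29 days.

29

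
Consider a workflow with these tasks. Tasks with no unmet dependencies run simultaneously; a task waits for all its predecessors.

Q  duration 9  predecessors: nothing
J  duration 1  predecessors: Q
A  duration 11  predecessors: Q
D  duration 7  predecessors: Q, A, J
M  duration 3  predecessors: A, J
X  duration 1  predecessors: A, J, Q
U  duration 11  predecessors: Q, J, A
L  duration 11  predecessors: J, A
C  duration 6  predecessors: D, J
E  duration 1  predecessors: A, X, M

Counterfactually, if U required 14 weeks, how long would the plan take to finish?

Critical path before the change: Q→A→D→C = 9+11+7+6 = 33 giving 33 weeks.
U is off the critical path — its longest chain is 31 weeks, giving 2 of slack.
The binding chain switches to Q→A→U = 9+11+14 = 34; finish 34 weeks.

34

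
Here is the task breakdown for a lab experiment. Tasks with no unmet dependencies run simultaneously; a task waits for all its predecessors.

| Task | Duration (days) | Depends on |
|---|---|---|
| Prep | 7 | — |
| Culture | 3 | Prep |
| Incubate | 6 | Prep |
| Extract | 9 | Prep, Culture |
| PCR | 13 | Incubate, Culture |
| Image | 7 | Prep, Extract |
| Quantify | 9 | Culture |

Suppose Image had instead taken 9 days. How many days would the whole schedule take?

As given, the longest chain is Prep→Culture→Extract→Image = 7+3+9+7 = 26, so the finish is 26 days.
Image is on the critical path; changing it to 9 makes that path 28 days.
That remains the longest chain; total 28 days.

28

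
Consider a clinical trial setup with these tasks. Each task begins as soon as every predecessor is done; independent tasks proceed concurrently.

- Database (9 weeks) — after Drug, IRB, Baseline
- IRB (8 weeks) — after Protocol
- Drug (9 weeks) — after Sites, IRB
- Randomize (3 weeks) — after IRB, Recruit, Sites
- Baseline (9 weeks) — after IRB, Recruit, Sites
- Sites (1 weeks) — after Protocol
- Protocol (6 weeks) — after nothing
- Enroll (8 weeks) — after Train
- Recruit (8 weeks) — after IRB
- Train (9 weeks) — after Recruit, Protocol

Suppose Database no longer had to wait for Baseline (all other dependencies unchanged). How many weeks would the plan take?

39

Before: longest chain Protocol→IRB→Recruit→Baseline→Database = 6+8+8+9+9 = 40, finish 40.
Without Baseline→Database, Database's earliest start moves from 31 to 23.
After: Protocol→IRB→Recruit→Train→Enroll = 6+8+8+9+8 = 39 → 39 weeks.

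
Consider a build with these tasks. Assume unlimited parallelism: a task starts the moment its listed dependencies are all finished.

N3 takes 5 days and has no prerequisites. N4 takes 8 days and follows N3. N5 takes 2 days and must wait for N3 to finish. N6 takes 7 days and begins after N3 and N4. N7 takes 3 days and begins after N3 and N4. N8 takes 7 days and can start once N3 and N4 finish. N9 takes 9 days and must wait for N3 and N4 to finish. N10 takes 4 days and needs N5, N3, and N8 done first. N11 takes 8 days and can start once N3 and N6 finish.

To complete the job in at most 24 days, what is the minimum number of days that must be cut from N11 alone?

Current finish: 28 days; target: 24.
N11 is on every critical path, so each day cut from N11 cuts the finish by one (this holds down to a finish of 24).
Need 28 − 24 = 4 days off N11 → N11 becomes 4 days, finish becomes 24.

4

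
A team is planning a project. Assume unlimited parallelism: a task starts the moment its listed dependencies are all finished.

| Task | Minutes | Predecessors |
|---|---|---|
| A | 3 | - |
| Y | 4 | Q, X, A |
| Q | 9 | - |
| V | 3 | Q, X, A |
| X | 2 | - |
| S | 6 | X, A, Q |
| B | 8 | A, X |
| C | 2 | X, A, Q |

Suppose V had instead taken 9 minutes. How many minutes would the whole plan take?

18

Actual critical path: Q→S = 9+6 = 15 ⇒ 15 minutes.
The longest path through V is only 12 minutes, so V has float 3.
New critical path: Q→V = 9+9 = 18 ⇒ 18 minutes.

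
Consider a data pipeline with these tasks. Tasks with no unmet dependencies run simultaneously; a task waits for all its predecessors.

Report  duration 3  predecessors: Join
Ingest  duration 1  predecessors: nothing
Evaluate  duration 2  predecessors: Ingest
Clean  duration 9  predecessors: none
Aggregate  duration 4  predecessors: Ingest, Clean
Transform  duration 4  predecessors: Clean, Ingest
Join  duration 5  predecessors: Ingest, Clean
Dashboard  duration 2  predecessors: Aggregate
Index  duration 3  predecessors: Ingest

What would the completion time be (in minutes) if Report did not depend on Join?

Before: longest chain Clean→Join→Report = 9+5+3 = 17, finish 17.
Without Join→Report, Report's earliest start moves from 14 to 0.
New critical path: Clean→Aggregate→Dashboard = 9+4+2 = 15 ⇒ 15 minutes.

15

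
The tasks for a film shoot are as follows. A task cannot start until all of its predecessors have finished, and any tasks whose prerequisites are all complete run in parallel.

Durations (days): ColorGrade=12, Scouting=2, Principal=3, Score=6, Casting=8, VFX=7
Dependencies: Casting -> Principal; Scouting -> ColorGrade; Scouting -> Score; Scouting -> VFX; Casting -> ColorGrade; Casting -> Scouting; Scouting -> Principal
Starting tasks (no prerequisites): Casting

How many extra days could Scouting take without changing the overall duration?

0

The longest chain is Casting→Scouting→ColorGrade = 8+2+12 = 22; overall finish 22 days.
Longest path through Scouting: 22 days (earliest finish 10, latest finish 10).
So Scouting can slip 10 − 10 = 0 days.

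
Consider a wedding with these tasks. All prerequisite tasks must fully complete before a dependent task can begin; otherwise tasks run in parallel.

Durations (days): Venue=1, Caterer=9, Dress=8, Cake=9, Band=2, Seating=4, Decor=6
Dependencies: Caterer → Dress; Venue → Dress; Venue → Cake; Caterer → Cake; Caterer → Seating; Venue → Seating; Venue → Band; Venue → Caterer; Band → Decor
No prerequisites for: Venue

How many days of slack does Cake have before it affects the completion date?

0

The longest chain is Venue→Caterer→Cake = 1+9+9 = 19; overall finish 19 days.
Cake finishes as early as 19 and must finish by 19.
Float = 19 − 19 = 0.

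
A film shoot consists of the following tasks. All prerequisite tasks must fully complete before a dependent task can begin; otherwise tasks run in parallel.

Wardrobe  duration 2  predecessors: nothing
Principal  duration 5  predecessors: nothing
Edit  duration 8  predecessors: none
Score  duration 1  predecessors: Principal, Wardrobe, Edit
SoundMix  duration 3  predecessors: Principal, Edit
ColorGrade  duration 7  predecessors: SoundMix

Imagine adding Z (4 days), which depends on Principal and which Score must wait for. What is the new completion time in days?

18

Originally the project takes 18 days.
With Z inserted, Score now waits for max(Principal, Wardrobe, Edit, Z).
New critical path: Edit→SoundMix→ColorGrade = 8+3+7 = 18 ⇒ 18 days.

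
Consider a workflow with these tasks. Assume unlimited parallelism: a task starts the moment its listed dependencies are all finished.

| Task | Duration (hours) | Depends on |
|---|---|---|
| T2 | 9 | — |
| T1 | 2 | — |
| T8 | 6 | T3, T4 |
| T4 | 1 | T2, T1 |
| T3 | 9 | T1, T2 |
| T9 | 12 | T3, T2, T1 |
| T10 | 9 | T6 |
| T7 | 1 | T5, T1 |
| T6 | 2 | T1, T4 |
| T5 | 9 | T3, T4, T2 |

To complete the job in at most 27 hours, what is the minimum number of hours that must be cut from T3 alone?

Current finish: 30 hours; target: 27.
T3 is on every critical path, so each hour cut from T3 cuts the finish by one (this holds down to a finish of 22).
Need 30 − 27 = 3 hours off T3 → T3 becomes 6 hours, finish becomes 27.

3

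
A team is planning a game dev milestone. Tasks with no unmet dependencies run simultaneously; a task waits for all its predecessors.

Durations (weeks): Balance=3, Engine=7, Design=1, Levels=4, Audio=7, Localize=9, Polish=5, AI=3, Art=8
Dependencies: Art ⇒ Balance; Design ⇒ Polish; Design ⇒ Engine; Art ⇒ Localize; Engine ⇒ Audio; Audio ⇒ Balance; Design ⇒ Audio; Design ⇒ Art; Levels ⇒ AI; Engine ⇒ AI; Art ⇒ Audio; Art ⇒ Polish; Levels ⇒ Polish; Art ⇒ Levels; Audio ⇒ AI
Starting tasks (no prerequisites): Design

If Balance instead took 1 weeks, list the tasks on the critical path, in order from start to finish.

As given, the longest chain is Design→Art→Audio→Balance = 1+8+7+3 = 19, so the finish is 19 weeks.
Balance lies on that path, so at 1 week the path becomes 17 weeks.
The binding chain switches to Design→Art→Audio→AI = 1+8+7+3 = 19; finish 19 weeks.

Design, Art, Audio, AI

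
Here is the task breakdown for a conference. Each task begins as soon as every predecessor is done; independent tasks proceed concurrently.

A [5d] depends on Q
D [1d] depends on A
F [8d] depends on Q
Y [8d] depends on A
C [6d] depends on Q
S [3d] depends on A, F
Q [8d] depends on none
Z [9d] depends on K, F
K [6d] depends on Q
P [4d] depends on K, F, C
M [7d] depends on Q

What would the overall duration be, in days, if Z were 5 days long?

21

The binding path is Q→F→Z = 8+8+9 = 25; finish at 25 days.
Z is on the critical path; changing it to 5 makes that path 21 days.
New critical path: Q→A→Y = 8+5+8 = 21 ⇒ 21 days.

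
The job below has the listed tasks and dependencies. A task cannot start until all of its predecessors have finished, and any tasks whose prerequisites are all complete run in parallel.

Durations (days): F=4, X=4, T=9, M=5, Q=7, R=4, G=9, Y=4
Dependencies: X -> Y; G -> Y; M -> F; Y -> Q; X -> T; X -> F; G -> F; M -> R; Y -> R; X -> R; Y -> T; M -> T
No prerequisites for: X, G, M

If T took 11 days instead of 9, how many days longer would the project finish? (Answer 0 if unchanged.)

2

Actual critical path: G→Y→T = 9+4+9 = 22 ⇒ 22 days.
T is on the critical path; changing it to 11 makes that path 24 days.
No other chain overtakes it, so the finish is 24 days.
Change in finish: 24 − 22 = +2 days.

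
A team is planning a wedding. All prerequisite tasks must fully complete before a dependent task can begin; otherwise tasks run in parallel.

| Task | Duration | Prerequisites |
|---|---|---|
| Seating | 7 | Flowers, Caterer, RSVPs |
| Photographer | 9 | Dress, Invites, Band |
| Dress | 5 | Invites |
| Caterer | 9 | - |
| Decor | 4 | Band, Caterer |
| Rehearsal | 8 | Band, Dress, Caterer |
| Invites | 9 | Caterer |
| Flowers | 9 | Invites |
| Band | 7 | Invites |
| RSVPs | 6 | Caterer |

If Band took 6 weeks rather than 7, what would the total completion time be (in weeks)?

As given, the longest chain is Caterer→Invites→Band→Photographer = 9+9+7+9 = 34, so the finish is 34 weeks.
Band lies on that path, so at 6 weeks the path becomes 33 weeks.
New critical path: Caterer→Invites→Flowers→Seating = 9+9+9+7 = 34 ⇒ 34 weeks.

34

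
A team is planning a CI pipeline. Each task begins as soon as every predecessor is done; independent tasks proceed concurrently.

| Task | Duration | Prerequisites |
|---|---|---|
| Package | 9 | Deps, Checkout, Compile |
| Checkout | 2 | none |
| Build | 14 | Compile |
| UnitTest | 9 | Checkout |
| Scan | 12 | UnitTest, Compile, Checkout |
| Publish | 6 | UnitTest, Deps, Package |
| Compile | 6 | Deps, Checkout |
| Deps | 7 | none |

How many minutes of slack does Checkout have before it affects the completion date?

Deps→Compile→Package→Publish = 7+6+9+6 = 28 sets the makespan at 28 minutes.
The longest chain containing Checkout totals 23 minutes.
Float = 28 − 23 = 5.

5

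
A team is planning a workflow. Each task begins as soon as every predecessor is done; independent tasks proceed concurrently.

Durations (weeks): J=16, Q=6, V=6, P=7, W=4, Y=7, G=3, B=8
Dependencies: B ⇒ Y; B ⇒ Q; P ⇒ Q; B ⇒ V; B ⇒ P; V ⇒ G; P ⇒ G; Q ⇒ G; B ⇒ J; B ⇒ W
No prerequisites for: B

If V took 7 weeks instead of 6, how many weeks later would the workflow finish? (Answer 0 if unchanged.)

0

As given, the longest chain is B→P→Q→G = 8+7+6+3 = 24, so the finish is 24 weeks.
V is off the critical path — its longest chain is 17 weeks, giving 7 of slack.
No other chain overtakes it, so the finish is 24 weeks.
Change in finish: 24 − 24 = +0 weeks.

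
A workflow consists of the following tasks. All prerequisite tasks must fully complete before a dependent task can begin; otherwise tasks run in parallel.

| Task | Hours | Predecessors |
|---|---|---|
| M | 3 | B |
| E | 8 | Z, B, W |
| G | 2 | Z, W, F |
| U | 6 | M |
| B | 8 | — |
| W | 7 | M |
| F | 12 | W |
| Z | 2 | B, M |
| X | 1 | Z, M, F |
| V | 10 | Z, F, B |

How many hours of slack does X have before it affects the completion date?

Critical path: B→M→W→F→V = 8+3+7+12+10 = 40, so the finish is 40 hours.
Longest path through X: 31 hours (earliest finish 31, latest finish 40).
Slack of X = 39 − 30 = 9 hours.

9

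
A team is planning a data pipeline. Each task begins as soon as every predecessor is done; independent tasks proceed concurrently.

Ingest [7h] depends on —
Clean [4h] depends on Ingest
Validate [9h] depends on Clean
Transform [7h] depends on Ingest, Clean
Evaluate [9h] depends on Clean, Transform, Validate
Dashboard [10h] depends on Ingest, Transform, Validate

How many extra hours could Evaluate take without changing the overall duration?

Ingest→Clean→Validate→Dashboard = 7+4+9+10 = 30 sets the makespan at 30 hours.
Longest path through Evaluate: 29 hours (earliest finish 29, latest finish 30).
Float = 30 − 29 = 1.

1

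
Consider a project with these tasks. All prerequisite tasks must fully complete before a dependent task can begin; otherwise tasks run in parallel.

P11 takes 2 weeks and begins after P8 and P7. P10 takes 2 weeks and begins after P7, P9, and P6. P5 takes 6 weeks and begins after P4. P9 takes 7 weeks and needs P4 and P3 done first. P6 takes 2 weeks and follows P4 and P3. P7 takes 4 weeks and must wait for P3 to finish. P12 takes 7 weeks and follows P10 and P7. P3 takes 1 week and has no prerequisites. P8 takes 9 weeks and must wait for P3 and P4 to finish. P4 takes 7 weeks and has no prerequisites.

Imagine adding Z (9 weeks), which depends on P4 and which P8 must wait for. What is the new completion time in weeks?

Originally the plan takes 23 weeks.
With Z inserted, P8 now waits for max(P3, P4, Z).
New critical path: P4→Z→P8→P11 = 7+9+9+2 = 27 ⇒ 27 weeks.

27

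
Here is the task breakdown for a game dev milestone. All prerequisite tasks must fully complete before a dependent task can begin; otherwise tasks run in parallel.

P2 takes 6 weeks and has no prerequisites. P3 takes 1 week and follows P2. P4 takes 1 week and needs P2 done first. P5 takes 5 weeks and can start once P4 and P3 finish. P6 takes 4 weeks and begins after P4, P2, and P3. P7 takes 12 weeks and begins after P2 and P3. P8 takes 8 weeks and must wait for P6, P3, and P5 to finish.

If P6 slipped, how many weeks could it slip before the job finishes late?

1

P2→P3→P5→P8 = 6+1+5+8 = 20 sets the makespan at 20 weeks.
Longest path through P6: 19 weeks (earliest finish 11, latest finish 12).
Slack of P6 = 8 − 7 = 1 week.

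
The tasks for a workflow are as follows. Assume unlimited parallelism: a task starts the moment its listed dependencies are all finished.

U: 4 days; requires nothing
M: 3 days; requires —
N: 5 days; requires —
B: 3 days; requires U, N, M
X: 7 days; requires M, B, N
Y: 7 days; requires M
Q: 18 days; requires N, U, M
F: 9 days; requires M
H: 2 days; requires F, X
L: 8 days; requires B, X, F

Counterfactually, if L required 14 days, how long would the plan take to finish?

29

As given, the longest chain is N→B→X→L = 5+3+7+8 = 23, so the finish is 23 days.
L lies on that path, so at 14 days the path becomes 29 days.
The critical path is still N→B→X→L; finish is now 29 days.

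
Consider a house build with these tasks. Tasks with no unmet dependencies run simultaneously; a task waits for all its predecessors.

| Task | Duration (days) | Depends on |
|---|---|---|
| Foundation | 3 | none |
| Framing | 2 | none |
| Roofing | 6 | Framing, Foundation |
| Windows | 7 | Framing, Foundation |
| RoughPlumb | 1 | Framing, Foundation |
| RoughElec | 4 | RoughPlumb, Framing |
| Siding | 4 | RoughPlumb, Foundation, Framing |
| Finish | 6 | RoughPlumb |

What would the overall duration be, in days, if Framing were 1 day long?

10

The binding path is Foundation→Windows = 3+7 = 10; finish at 10 days.
Framing is off the critical path — its longest chain is 9 days, giving 1 of slack.
That remains the longest chain; total 10 days.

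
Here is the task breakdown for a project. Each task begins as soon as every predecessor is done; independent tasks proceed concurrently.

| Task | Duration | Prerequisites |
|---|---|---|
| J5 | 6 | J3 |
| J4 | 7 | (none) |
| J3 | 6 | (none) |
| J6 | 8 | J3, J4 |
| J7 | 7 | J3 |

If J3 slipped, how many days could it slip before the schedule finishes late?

J4→J6 = 7+8 = 15 sets the makespan at 15 days.
Longest path through J3: 14 days (earliest finish 6, latest finish 7).
Slack of J3 = 1 − 0 = 1 day.

1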